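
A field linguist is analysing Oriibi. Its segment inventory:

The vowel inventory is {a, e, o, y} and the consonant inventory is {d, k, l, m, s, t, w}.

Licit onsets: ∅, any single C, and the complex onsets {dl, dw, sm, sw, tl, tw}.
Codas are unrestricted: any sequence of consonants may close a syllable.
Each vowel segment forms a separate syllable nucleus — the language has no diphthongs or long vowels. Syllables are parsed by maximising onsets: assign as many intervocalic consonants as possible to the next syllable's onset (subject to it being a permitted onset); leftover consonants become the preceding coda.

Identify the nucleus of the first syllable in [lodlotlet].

o

The vowels are o, o, e — 3 nuclei, so 3 syllables.
The first nucleus (vowel 1 from the left) is /o/.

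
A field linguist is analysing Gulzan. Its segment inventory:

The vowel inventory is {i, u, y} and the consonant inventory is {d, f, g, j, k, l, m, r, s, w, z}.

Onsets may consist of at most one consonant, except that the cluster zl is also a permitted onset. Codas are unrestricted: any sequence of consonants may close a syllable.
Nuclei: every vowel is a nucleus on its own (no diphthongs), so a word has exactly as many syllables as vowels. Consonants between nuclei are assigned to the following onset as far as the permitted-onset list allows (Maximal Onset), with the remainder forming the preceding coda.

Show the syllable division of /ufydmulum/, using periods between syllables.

u.fyd.mu.lum

Nuclei (vowels): u, y, u, u → 4 syllables.
V1 /u/ – V2 /y/: /f/ is a single consonant, so it becomes the next onset.
V2 /y/ – V3 /u/: cluster /dm/ — the longest permitted-onset suffix is /m/; onset = /m/, preceding coda = /d/.
V3 /u/ – V4 /u/: just /l/ — single C goes to the following onset.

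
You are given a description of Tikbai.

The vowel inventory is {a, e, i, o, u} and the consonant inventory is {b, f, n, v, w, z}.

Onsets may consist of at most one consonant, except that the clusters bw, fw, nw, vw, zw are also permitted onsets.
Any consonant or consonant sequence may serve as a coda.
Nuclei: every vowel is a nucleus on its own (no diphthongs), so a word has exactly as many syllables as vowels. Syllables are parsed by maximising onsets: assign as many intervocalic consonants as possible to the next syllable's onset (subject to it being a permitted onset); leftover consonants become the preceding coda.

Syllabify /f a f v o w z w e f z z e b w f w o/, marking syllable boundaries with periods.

faf.vow.zwefz.zebw.fwo

Vowels present: a, o, e, e, o; each is a nucleus, giving 5 syllables.
V1 /a/ – V2 /o/: /fv/ splits as /f/ + /v/ (/v/ is the longest suffix that is a licit onset).
V2 /o/ – V3 /e/: /wzw/ splits as /w/ + /zw/ (/zw/ is the longest suffix that is a licit onset).
V3 /e/ – V4 /e/: /fzz/ splits as /fz/ + /z/ (/z/ is the longest suffix that is a licit onset).
V4 /e/ – V5 /o/: /bwfw/; trying suffixes from longest down, /fw/ is the first permitted one, so coda /bw/ | onset /fw/.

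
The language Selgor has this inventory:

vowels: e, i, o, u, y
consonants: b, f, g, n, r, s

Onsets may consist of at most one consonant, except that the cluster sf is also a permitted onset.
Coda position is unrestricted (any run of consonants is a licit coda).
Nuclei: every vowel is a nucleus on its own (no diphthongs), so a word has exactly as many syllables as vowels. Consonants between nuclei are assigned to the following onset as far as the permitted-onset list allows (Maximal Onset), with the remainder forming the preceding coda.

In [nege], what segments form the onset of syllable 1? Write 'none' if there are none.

The vowels are e, e — 2 nuclei, so 2 syllables.
σ1/σ2 boundary: /g/ is a single consonant, so it becomes the next onset.
Putting it together: ne.ge.
Syllable 1 is /ne/: onset /n/, nucleus /e/, coda ∅.

n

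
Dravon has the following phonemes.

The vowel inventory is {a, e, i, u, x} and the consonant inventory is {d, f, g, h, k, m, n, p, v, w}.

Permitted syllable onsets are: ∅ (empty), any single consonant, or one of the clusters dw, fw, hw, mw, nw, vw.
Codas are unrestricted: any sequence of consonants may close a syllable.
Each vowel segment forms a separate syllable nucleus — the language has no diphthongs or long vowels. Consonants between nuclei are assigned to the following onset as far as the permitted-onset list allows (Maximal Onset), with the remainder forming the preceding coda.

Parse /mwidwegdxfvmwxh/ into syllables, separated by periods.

mwi.dweg.dxfv.mwxh

Vowels present: i, e, x, x; each is a nucleus, giving 4 syllables.
σ1/σ2 boundary: /dw/ — entire cluster is a permitted onset → onset /dw/, coda ∅.
σ2/σ3 boundary: /gd/ — longest licit onset from the right is /d/, leaving /g/ as coda.
σ3/σ4 boundary: cluster /fvmw/ — the longest permitted-onset suffix is /mw/; onset = /mw/, preceding coda = /fv/.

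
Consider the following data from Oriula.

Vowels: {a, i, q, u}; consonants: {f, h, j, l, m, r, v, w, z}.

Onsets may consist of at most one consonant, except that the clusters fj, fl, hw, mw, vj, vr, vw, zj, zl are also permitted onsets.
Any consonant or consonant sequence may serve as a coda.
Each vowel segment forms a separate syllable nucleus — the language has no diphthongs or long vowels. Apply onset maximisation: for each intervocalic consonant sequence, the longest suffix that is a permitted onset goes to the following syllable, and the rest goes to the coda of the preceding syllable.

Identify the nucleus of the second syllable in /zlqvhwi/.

i

The vowels are q, i — 2 nuclei, so 2 syllables.
The second nucleus (vowel 2 from the left) is /i/.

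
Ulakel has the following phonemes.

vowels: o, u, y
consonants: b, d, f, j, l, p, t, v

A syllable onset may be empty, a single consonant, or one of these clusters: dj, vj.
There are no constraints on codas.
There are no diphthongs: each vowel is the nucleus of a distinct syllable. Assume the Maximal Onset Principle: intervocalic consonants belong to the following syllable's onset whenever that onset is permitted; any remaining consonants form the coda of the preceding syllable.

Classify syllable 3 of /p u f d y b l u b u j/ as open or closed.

Nuclei (vowels): u, y, u, u → 4 syllables.
/u…y/ gap (V1→V2): /fd/ splits as /f/ + /d/ (/d/ is the longest suffix that is a licit onset).
/y…u/ gap (V2→V3): /bl/ splits as /b/ + /l/ (/l/ is the longest suffix that is a licit onset).
/u…u/ gap (V3→V4): /b/ is a single consonant, so it becomes the next onset.
So the parse is puf.dyb.lu.buj.
Syllable 3 is /lu/; it ends in its nucleus with no coda, so it is open.

open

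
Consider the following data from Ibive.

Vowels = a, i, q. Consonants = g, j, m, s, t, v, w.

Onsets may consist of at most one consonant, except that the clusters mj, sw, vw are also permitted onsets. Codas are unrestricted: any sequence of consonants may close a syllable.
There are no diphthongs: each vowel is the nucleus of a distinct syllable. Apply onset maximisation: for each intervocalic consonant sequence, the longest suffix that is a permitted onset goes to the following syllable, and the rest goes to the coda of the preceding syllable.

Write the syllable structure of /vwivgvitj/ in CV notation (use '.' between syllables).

The vowels are i, i — 2 nuclei, so 2 syllables.
/i…i/ gap (V1→V2): /vgv/; trying suffixes from longest down, /v/ is the first permitted one, so coda /vg/ | onset /v/.
Syllabification: vwivg.vitj.
Mapping each syllable to C/V: /vwivg/ → CCVCC, /vitj/ → CVCC.

CCVCC.CVCC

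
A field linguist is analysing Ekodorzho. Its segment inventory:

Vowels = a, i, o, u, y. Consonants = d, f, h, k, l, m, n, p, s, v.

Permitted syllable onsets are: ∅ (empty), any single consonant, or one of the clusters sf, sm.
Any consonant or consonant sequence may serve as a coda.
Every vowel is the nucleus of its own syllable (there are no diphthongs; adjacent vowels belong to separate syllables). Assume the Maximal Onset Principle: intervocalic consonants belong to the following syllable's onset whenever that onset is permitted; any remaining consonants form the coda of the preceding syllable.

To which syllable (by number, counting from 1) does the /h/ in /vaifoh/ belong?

3

The vowels are a, i, o — 3 nuclei, so 3 syllables.
/a…i/ gap (V1→V2): no consonants, so the boundary falls immediately after /a/.
/i…o/ gap (V2→V3): /f/ is a single consonant, so it becomes the next onset.
Putting it together: va.i.foh.
The /h/ is in the coda of syllable 3 (/foh/).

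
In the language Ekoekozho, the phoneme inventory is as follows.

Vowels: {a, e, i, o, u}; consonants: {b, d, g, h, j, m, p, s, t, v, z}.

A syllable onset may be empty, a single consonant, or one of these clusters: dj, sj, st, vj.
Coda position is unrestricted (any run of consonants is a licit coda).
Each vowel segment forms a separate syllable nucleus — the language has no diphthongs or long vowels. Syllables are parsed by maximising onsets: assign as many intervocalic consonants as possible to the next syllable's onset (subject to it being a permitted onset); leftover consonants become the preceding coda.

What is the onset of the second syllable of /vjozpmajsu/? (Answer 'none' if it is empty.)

Vowels present: o, a, u; each is a nucleus, giving 3 syllables.
/o…a/ gap (V1→V2): /zpm/ splits as /zp/ + /m/ (/m/ is the longest suffix that is a licit onset).
/a…u/ gap (V2→V3): /js/; trying suffixes from longest down, /s/ is the first permitted one, so coda /j/ | onset /s/.
Syllabification: vjozp.maj.su.
Syllable 2 is /maj/: onset /m/, nucleus /a/, coda /j/.

m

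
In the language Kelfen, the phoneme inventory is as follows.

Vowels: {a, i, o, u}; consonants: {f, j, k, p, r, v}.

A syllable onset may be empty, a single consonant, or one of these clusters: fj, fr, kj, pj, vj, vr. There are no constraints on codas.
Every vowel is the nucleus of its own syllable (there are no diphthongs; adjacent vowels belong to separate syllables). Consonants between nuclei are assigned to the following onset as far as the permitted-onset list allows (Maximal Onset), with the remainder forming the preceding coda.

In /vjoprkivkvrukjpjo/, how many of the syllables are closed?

Vowels present: o, i, u, o; each is a nucleus, giving 4 syllables.
σ1/σ2 boundary: /prk/; trying suffixes from longest down, /k/ is the first permitted one, so coda /pr/ | onset /k/.
σ2/σ3 boundary: /vkvr/ — longest licit onset from the right is /vr/, leaving /vk/ as coda.
σ3/σ4 boundary: /kjpj/ — longest licit onset from the right is /pj/, leaving /kj/ as coda.
Syllabification: vjopr.kivk.vrukj.pjo.
Classifying each syllable: /vjopr/ (closed), /kivk/ (closed), /vrukj/ (closed), /pjo/ (open).
Closed syllables: 3.

3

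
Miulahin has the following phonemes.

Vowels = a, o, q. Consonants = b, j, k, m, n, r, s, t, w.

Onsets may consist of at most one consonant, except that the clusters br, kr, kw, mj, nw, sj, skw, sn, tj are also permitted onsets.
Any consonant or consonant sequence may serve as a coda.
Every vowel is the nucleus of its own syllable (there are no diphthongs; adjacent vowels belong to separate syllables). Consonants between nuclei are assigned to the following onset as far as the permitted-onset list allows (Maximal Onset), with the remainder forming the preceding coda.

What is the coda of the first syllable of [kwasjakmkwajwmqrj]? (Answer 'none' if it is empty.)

none

The vowels are a, a, a, q — 4 nuclei, so 4 syllables.
σ1/σ2 boundary: /sj/ — entire cluster is a permitted onset → onset /sj/, coda ∅.
σ2/σ3 boundary: /kmkw/ splits as /km/ + /kw/ (/kw/ is the longest suffix that is a licit onset).
σ3/σ4 boundary: cluster /jwm/ — the longest permitted-onset suffix is /m/; onset = /m/, preceding coda = /jw/.
Putting it together: kwa.sjakm.kwajw.mqrj.
Syllable 1 is /kwa/: onset /kw/, nucleus /a/, coda ∅.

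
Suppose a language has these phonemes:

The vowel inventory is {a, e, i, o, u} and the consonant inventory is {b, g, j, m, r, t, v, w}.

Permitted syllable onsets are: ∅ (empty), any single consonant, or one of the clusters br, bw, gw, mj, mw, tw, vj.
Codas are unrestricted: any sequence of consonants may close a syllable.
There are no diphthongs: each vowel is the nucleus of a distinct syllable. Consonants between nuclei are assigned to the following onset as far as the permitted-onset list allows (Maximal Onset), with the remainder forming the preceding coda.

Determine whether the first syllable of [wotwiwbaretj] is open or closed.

open

Vowels present: o, i, a, e; each is a nucleus, giving 4 syllables.
Between /o/ (V1) and /i/ (V2): cluster /tw/ — /tw/ is itself a permitted onset, so the whole cluster goes right; preceding coda = ∅.
Between /i/ (V2) and /a/ (V3): cluster /wb/ — the longest permitted-onset suffix is /b/; onset = /b/, preceding coda = /w/.
Between /a/ (V3) and /e/ (V4): /r/ → onset of the next syllable (single consonants are always licit onsets).
Result: wo.twiw.ba.retj.
Syllable 1 is /wo/; it ends in its nucleus with no coda, so it is open.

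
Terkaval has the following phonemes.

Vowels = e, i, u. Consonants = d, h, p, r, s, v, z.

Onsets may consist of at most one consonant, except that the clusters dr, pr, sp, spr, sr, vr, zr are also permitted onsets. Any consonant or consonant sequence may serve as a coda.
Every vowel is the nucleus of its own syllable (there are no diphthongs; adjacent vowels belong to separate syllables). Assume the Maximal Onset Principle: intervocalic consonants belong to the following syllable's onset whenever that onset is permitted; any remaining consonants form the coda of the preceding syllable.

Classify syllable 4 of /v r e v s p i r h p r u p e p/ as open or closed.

The vowels are e, i, u, e — 4 nuclei, so 4 syllables.
Between /e/ (V1) and /i/ (V2): /vsp/ splits as /v/ + /sp/ (/sp/ is the longest suffix that is a licit onset).
Between /i/ (V2) and /u/ (V3): /rhpr/ — longest licit onset from the right is /pr/, leaving /rh/ as coda.
Between /u/ (V3) and /e/ (V4): /p/ → onset of the next syllable (single consonants are always licit onsets).
Putting it together: vrev.spirh.pru.pep.
Syllable 4 is /pep/ with coda /p/, so it is closed.

closed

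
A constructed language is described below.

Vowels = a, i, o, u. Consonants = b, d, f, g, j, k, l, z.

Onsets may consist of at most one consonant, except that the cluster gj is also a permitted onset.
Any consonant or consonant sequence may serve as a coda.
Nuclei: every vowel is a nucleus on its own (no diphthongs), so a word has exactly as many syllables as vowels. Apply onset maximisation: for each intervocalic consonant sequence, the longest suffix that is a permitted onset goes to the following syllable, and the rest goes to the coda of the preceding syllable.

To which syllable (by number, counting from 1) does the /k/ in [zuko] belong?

2

Nuclei (vowels): u, o → 2 syllables.
Between /u/ (V1) and /o/ (V2): /k/ → onset of the next syllable (single consonants are always licit onsets).
So the parse is zu.ko.
The /k/ is in the onset of syllable 2 (/ko/).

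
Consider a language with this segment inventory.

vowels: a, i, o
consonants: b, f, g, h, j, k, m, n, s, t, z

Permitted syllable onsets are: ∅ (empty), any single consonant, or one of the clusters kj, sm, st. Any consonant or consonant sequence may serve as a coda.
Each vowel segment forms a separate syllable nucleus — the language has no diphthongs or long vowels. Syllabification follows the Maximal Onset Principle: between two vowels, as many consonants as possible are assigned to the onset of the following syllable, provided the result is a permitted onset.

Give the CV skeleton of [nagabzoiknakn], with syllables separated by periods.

CV.CVC.CV.VC.CVCC

Vowels present: a, a, o, i, a; each is a nucleus, giving 5 syllables.
Between /a/ (V1) and /a/ (V2): /g/ → onset of the next syllable (single consonants are always licit onsets).
Between /a/ (V2) and /o/ (V3): cluster /bz/ — the longest permitted-onset suffix is /z/; onset = /z/, preceding coda = /b/.
Between /o/ (V3) and /i/ (V4): hiatus — the boundary sits between the two vowels.
Between /i/ (V4) and /a/ (V5): /kn/ — longest licit onset from the right is /n/, leaving /k/ as coda.
Syllabification: na.gab.zo.ik.nakn.
Mapping each syllable to C/V: /na/ → CV, /gab/ → CVC, /zo/ → CV, /ik/ → VC, /nakn/ → CVCC.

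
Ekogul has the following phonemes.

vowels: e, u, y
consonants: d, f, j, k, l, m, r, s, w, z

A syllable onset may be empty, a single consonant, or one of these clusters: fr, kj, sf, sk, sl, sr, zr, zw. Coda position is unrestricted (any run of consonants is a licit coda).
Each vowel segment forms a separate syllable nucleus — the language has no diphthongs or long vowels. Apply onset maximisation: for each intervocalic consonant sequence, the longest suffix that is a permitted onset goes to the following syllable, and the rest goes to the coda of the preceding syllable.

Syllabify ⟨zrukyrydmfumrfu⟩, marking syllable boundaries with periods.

Nuclei (vowels): u, y, y, u, u → 5 syllables.
Between /u/ (V1) and /y/ (V2): /k/ is a single consonant, so it becomes the next onset.
Between /y/ (V2) and /y/ (V3): just /r/ — single C goes to the following onset.
Between /y/ (V3) and /u/ (V4): cluster /dmf/ — the longest permitted-onset suffix is /f/; onset = /f/, preceding coda = /dm/.
Between /u/ (V4) and /u/ (V5): cluster /mrf/ — the longest permitted-onset suffix is /f/; onset = /f/, preceding coda = /mr/.

zru.ky.rydm.fumr.fu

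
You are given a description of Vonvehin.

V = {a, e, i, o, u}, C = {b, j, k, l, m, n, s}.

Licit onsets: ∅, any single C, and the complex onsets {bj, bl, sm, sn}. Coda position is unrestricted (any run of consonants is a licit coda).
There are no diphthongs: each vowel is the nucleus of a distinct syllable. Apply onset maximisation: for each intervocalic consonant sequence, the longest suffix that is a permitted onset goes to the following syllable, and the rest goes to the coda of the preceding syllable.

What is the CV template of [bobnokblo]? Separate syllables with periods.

CVC.CVC.CCV

The vowels are o, o, o — 3 nuclei, so 3 syllables.
σ1/σ2 boundary: /bn/ splits as /b/ + /n/ (/n/ is the longest suffix that is a licit onset).
σ2/σ3 boundary: cluster /kbl/ — the longest permitted-onset suffix is /bl/; onset = /bl/, preceding coda = /k/.
Result: bob.nok.blo.
Mapping each syllable to C/V: /bob/ → CVC, /nok/ → CVC, /blo/ → CCV.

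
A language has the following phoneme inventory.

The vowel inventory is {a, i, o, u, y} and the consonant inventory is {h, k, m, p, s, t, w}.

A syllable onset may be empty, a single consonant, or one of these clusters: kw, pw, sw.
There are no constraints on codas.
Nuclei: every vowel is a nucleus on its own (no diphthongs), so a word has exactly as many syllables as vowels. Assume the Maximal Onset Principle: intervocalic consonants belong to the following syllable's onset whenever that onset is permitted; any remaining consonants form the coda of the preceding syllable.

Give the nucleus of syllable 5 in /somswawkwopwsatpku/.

Vowels present: o, a, o, a, u; each is a nucleus, giving 5 syllables.
The fifth nucleus (vowel 5 from the left) is /u/.

u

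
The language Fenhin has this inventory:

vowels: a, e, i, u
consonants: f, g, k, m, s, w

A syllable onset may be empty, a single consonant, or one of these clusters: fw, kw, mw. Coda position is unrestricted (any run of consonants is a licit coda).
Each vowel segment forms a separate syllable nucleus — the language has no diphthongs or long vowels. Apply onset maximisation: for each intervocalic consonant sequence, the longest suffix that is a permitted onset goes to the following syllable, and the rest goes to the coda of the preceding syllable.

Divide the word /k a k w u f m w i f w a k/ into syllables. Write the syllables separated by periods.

Vowels present: a, u, i, a; each is a nucleus, giving 4 syllables.
Between /a/ (V1) and /u/ (V2): /kw/ — entire cluster is a permitted onset → onset /kw/, coda ∅.
Between /u/ (V2) and /i/ (V3): /fmw/ splits as /f/ + /mw/ (/mw/ is the longest suffix that is a licit onset).
Between /i/ (V3) and /a/ (V4): /fw/ — entire cluster is a permitted onset → onset /fw/, coda ∅.

ka.kwuf.mwi.fwak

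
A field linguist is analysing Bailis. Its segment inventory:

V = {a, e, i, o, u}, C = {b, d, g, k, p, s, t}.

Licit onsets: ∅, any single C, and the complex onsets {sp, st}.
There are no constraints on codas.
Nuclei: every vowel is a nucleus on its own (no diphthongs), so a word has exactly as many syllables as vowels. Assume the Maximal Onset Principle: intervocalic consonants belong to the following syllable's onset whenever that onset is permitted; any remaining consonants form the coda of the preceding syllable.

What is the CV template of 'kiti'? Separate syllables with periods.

Vowels present: i, i; each is a nucleus, giving 2 syllables.
/i…i/ gap (V1→V2): /t/ → onset of the next syllable (single consonants are always licit onsets).
Syllabification: ki.ti.
Mapping each syllable to C/V: /ki/ → CV, /ti/ → CV.

CV.CV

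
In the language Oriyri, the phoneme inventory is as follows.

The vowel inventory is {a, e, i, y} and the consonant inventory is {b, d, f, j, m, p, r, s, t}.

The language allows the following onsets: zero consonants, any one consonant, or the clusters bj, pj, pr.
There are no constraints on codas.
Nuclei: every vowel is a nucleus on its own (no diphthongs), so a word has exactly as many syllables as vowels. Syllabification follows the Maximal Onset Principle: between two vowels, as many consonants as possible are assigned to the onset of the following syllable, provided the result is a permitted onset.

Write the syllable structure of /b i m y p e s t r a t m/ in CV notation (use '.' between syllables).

CV.CV.CVCC.CVCC

The vowels are i, y, e, a — 4 nuclei, so 4 syllables.
σ1/σ2 boundary: /m/ → onset of the next syllable (single consonants are always licit onsets).
σ2/σ3 boundary: /p/ is a single consonant, so it becomes the next onset.
σ3/σ4 boundary: /str/ — longest licit onset from the right is /r/, leaving /st/ as coda.
So the parse is bi.my.pest.ratm.
Mapping each syllable to C/V: /bi/ → CV, /my/ → CV, /pest/ → CVCC, /ratm/ → CVCC.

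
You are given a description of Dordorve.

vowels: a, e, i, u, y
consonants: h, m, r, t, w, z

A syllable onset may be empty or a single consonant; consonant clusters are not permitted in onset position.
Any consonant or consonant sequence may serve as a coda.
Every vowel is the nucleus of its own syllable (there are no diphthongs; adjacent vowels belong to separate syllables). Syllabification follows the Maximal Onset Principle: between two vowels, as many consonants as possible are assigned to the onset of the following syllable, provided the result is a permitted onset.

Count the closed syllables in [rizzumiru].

1

The vowels are i, u, i, u — 4 nuclei, so 4 syllables.
Between /i/ (V1) and /u/ (V2): /zz/; trying suffixes from longest down, /z/ is the first permitted one, so coda /z/ | onset /z/.
Between /u/ (V2) and /i/ (V3): /m/ → onset of the next syllable (single consonants are always licit onsets).
Between /i/ (V3) and /u/ (V4): /r/ is a single consonant, so it becomes the next onset.
So the parse is riz.zu.mi.ru.
Classifying each syllable: /riz/ (closed), /zu/ (open), /mi/ (open), /ru/ (open).
Closed syllables: 1.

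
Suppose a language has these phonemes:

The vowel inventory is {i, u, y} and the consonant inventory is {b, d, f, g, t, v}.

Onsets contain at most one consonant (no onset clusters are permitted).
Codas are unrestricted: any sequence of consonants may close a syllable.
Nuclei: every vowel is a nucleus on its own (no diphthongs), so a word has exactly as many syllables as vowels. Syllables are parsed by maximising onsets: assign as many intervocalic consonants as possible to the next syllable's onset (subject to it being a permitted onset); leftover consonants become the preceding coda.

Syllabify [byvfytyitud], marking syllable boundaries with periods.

The vowels are y, y, y, i, u — 5 nuclei, so 5 syllables.
/y…y/ gap (V1→V2): /vf/ splits as /v/ + /f/ (/f/ is the longest suffix that is a licit onset).
/y…y/ gap (V2→V3): /t/ → onset of the next syllable (single consonants are always licit onsets).
/y…i/ gap (V3→V4): hiatus — the boundary sits between the two vowels.
/i…u/ gap (V4→V5): /t/ → onset of the next syllable (single consonants are always licit onsets).

byv.fy.ty.i.tud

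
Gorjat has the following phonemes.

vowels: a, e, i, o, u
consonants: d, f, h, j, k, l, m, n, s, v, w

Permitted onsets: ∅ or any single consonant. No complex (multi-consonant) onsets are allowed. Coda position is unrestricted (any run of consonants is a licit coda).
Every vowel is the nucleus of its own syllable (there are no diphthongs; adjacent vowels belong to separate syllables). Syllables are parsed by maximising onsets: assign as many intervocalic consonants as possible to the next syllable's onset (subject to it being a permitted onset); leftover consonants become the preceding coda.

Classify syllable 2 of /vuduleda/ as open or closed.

Nuclei (vowels): u, u, e, a → 4 syllables.
V1 /u/ – V2 /u/: just /d/ — single C goes to the following onset.
V2 /u/ – V3 /e/: /l/ is a single consonant, so it becomes the next onset.
V3 /e/ – V4 /a/: /d/ → onset of the next syllable (single consonants are always licit onsets).
Result: vu.du.le.da.
Syllable 2 is /du/; it ends in its nucleus with no coda, so it is open.

open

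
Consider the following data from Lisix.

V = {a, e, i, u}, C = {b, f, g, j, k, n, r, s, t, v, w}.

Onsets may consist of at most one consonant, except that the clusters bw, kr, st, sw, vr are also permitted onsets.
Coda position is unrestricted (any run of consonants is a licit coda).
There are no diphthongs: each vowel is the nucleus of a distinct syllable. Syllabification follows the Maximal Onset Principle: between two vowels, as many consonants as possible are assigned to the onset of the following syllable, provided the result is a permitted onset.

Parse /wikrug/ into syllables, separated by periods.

wi.krug

The vowels are i, u — 2 nuclei, so 2 syllables.
/i…u/ gap (V1→V2): /kr/ is a licit onset in full, so it all attaches to the next syllable.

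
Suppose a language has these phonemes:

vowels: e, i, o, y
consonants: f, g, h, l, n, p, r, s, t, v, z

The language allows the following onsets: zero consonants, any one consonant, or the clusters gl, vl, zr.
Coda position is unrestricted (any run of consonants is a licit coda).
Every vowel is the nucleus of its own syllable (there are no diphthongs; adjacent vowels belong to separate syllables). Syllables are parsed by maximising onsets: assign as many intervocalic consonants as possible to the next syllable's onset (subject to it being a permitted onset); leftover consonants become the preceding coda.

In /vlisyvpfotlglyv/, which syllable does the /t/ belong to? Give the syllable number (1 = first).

3

Vowels present: i, y, o, y; each is a nucleus, giving 4 syllables.
σ1/σ2 boundary: just /s/ — single C goes to the following onset.
σ2/σ3 boundary: /vpf/; trying suffixes from longest down, /f/ is the first permitted one, so coda /vp/ | onset /f/.
σ3/σ4 boundary: /tlgl/ — longest licit onset from the right is /gl/, leaving /tl/ as coda.
Putting it together: vli.syvp.fotl.glyv.
The /t/ is in the coda of syllable 3 (/fotl/).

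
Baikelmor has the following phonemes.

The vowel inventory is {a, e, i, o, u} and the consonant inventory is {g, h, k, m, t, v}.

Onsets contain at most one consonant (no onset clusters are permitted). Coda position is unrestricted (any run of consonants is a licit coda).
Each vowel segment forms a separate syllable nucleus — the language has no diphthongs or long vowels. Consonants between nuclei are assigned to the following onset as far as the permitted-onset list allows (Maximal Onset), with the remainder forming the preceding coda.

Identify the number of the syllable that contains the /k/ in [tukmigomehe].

Vowels present: u, i, o, e, e; each is a nucleus, giving 5 syllables.
σ1/σ2 boundary: /km/ — longest licit onset from the right is /m/, leaving /k/ as coda.
σ2/σ3 boundary: /g/ is a single consonant, so it becomes the next onset.
σ3/σ4 boundary: /m/ is a single consonant, so it becomes the next onset.
σ4/σ5 boundary: /h/ is a single consonant, so it becomes the next onset.
So the parse is tuk.mi.go.me.he.
The /k/ is in the coda of syllable 1 (/tuk/).

1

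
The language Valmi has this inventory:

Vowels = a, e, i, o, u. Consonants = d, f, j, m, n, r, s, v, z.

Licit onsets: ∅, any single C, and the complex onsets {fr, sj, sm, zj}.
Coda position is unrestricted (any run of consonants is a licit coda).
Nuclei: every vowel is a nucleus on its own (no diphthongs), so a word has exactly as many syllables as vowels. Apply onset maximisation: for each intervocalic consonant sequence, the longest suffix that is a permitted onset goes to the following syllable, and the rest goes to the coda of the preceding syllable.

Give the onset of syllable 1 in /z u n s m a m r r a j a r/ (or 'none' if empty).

z

The vowels are u, a, a, a — 4 nuclei, so 4 syllables.
/u…a/ gap (V1→V2): cluster /nsm/ — the longest permitted-onset suffix is /sm/; onset = /sm/, preceding coda = /n/.
/a…a/ gap (V2→V3): /mrr/ splits as /mr/ + /r/ (/r/ is the longest suffix that is a licit onset).
/a…a/ gap (V3→V4): just /j/ — single C goes to the following onset.
Putting it together: zun.smamr.ra.jar.
Syllable 1 is /zun/: onset /z/, nucleus /u/, coda /n/.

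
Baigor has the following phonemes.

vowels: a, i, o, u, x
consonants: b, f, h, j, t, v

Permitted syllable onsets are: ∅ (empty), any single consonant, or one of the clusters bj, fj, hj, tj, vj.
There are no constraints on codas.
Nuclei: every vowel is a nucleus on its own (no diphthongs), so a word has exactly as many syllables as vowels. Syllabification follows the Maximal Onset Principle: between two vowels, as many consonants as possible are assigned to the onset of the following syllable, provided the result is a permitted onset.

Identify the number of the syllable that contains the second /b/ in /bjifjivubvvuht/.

3

The vowels are i, i, u, u — 4 nuclei, so 4 syllables.
Between /i/ (V1) and /i/ (V2): /fj/ — entire cluster is a permitted onset → onset /fj/, coda ∅.
Between /i/ (V2) and /u/ (V3): /v/ → onset of the next syllable (single consonants are always licit onsets).
Between /u/ (V3) and /u/ (V4): /bvv/ — longest licit onset from the right is /v/, leaving /bv/ as coda.
Putting it together: bji.fji.vubv.vuht.
The second /b/ is in the coda of syllable 3 (/vubv/).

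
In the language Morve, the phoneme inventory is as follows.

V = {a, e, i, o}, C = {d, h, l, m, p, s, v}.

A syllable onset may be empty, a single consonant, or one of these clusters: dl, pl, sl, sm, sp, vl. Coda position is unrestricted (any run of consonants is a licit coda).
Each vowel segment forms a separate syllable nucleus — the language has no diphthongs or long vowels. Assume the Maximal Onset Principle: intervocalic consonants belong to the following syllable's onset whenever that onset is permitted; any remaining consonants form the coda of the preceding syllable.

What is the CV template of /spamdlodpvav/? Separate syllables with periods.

Nuclei (vowels): a, o, a → 3 syllables.
σ1/σ2 boundary: /mdl/; trying suffixes from longest down, /dl/ is the first permitted one, so coda /m/ | onset /dl/.
σ2/σ3 boundary: cluster /dpv/ — the longest permitted-onset suffix is /v/; onset = /v/, preceding coda = /dp/.
Putting it together: spam.dlodp.vav.
Mapping each syllable to C/V: /spam/ → CCVC, /dlodp/ → CCVCC, /vav/ → CVC.

CCVC.CCVCC.CVC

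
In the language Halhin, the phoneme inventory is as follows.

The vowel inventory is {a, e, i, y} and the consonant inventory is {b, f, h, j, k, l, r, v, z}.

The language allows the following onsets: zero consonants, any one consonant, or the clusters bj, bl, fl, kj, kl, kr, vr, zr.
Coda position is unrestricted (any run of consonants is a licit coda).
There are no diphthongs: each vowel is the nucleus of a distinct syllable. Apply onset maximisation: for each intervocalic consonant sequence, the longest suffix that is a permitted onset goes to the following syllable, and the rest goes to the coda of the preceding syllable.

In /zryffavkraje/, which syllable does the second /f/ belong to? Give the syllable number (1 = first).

The vowels are y, a, a, e — 4 nuclei, so 4 syllables.
/y…a/ gap (V1→V2): cluster /ff/ — the longest permitted-onset suffix is /f/; onset = /f/, preceding coda = /f/.
/a…a/ gap (V2→V3): /vkr/ — longest licit onset from the right is /kr/, leaving /v/ as coda.
/a…e/ gap (V3→V4): just /j/ — single C goes to the following onset.
Putting it together: zryf.fav.kra.je.
The second /f/ is in the onset of syllable 2 (/fav/).

2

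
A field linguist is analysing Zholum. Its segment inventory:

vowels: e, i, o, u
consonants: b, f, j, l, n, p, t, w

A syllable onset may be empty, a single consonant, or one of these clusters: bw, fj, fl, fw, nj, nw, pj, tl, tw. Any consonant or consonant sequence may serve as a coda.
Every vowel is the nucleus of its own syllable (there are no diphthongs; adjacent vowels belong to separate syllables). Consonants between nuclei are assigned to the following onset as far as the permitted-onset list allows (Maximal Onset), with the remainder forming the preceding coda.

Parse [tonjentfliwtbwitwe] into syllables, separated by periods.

Nuclei (vowels): o, e, i, i, e → 5 syllables.
/o…e/ gap (V1→V2): /nj/ — entire cluster is a permitted onset → onset /nj/, coda ∅.
/e…i/ gap (V2→V3): /ntfl/ — longest licit onset from the right is /fl/, leaving /nt/ as coda.
/i…i/ gap (V3→V4): /wtbw/ splits as /wt/ + /bw/ (/bw/ is the longest suffix that is a licit onset).
/i…e/ gap (V4→V5): cluster /tw/ — /tw/ is itself a permitted onset, so the whole cluster goes right; preceding coda = ∅.

to.njent.fliwt.bwi.twe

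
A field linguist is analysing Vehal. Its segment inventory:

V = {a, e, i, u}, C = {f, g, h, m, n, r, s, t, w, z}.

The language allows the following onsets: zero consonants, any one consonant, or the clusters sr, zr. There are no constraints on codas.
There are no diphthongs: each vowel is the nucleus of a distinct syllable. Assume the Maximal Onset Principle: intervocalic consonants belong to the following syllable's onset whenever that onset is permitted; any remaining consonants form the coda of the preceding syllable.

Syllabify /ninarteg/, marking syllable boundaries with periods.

ni.nar.teg

The vowels are i, a, e — 3 nuclei, so 3 syllables.
σ1/σ2 boundary: just /n/ — single C goes to the following onset.
σ2/σ3 boundary: /rt/ splits as /r/ + /t/ (/t/ is the longest suffix that is a licit onset).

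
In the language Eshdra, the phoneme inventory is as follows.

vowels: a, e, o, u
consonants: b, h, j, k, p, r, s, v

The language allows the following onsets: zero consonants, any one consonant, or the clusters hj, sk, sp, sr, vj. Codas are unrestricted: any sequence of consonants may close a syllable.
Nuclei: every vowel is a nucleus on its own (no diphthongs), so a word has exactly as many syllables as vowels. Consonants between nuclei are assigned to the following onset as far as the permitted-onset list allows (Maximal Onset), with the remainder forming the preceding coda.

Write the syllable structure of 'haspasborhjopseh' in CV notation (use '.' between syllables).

The vowels are a, a, o, o, e — 5 nuclei, so 5 syllables.
/a…a/ gap (V1→V2): /sp/ is a licit onset in full, so it all attaches to the next syllable.
/a…o/ gap (V2→V3): /sb/ — longest licit onset from the right is /b/, leaving /s/ as coda.
/o…o/ gap (V3→V4): cluster /rhj/ — the longest permitted-onset suffix is /hj/; onset = /hj/, preceding coda = /r/.
/o…e/ gap (V4→V5): /ps/ splits as /p/ + /s/ (/s/ is the longest suffix that is a licit onset).
Syllabification: ha.spas.bor.hjop.seh.
Mapping each syllable to C/V: /ha/ → CV, /spas/ → CCVC, /bor/ → CVC, /hjop/ → CCVC, /seh/ → CVC.

CV.CCVC.CVC.CCVC.CVC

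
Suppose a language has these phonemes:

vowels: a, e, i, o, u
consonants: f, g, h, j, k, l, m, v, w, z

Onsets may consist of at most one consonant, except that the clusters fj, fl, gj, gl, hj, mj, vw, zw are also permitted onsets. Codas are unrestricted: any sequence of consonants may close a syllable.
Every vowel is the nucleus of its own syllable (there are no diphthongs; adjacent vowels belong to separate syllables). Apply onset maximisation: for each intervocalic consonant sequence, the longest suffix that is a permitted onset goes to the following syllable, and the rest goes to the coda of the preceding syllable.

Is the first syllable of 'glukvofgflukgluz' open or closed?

closed

Vowels present: u, o, u, u; each is a nucleus, giving 4 syllables.
σ1/σ2 boundary: /kv/; trying suffixes from longest down, /v/ is the first permitted one, so coda /k/ | onset /v/.
σ2/σ3 boundary: /fgfl/ — longest licit onset from the right is /fl/, leaving /fg/ as coda.
σ3/σ4 boundary: cluster /kgl/ — the longest permitted-onset suffix is /gl/; onset = /gl/, preceding coda = /k/.
Putting it together: gluk.vofg.fluk.gluz.
Syllable 1 is /gluk/ with coda /k/, so it is closed.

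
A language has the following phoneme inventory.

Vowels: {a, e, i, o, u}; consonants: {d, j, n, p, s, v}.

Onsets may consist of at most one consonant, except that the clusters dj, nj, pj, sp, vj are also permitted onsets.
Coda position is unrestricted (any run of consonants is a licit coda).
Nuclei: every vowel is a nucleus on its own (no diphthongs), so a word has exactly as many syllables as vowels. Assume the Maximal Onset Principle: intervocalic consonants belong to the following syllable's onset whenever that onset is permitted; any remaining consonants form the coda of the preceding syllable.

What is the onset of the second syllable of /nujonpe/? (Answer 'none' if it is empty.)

j

Vowels present: u, o, e; each is a nucleus, giving 3 syllables.
V1 /u/ – V2 /o/: just /j/ — single C goes to the following onset.
V2 /o/ – V3 /e/: /np/ — longest licit onset from the right is /p/, leaving /n/ as coda.
Putting it together: nu.jon.pe.
Syllable 2 is /jon/: onset /j/, nucleus /o/, coda /n/.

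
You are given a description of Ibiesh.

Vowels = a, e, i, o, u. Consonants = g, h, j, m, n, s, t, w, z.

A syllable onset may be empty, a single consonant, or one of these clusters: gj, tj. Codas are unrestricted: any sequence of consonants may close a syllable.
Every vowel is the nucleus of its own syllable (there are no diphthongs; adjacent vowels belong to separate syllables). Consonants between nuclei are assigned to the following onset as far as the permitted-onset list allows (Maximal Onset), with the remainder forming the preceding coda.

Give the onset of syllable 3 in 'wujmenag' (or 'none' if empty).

Nuclei (vowels): u, e, a → 3 syllables.
σ1/σ2 boundary: cluster /jm/ — the longest permitted-onset suffix is /m/; onset = /m/, preceding coda = /j/.
σ2/σ3 boundary: /n/ is a single consonant, so it becomes the next onset.
So the parse is wuj.me.nag.
Syllable 3 is /nag/: onset /n/, nucleus /a/, coda /g/.

n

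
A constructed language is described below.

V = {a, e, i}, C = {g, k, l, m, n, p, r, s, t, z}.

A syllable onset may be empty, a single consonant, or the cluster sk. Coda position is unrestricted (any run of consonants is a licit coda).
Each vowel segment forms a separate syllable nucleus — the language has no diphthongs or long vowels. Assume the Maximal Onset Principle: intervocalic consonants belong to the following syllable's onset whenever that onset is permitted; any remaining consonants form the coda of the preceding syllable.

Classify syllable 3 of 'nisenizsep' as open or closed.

The vowels are i, e, i, e — 4 nuclei, so 4 syllables.
V1 /i/ – V2 /e/: /s/ → onset of the next syllable (single consonants are always licit onsets).
V2 /e/ – V3 /i/: /n/ is a single consonant, so it becomes the next onset.
V3 /i/ – V4 /e/: /zs/ splits as /z/ + /s/ (/s/ is the longest suffix that is a licit onset).
Putting it together: ni.se.niz.sep.
Syllable 3 is /niz/ with coda /z/, so it is closed.

closed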